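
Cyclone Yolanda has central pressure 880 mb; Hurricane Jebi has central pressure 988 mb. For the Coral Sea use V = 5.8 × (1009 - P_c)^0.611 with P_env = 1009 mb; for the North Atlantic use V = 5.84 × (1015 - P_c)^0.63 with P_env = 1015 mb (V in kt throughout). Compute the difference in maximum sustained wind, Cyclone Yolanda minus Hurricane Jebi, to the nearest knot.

66 kt

Cyclone Yolanda: ΔP = 129; V ≈ 5.8 × 129^0.611 ≈ 112.98 kt.
Hurricane Jebi: ΔP = 27; V ≈ 5.84 × 27^0.63 ≈ 46.58 kt.
Difference ≈ 112.98 − 46.58 = 66.40 → 66 kt.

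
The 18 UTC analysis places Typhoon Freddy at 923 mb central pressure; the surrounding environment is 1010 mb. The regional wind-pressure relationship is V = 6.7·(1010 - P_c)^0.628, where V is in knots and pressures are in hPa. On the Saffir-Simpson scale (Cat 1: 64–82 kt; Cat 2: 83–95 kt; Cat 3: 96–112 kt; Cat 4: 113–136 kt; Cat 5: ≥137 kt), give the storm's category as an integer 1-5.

ΔP = 1010 − 923 = 87 mb.
V ≈ 6.7 × 87^0.628 = 6.7 × 16.52 ≈ 111 kt.
111 kt falls in the Category 3 band.

3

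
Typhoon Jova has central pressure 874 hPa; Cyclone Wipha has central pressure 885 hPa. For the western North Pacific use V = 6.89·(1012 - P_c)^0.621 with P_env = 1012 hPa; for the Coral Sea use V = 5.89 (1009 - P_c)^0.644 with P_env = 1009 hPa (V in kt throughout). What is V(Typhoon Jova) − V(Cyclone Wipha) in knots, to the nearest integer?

Typhoon Jova: ΔP = 138; V ≈ 6.89 × 138^0.621 ≈ 146.92 kt.
Cyclone Wipha: ΔP = 124; V ≈ 5.89 × 124^0.644 ≈ 131.30 kt.
Difference ≈ 146.92 − 131.30 = 15.62 → 16 kt.

16 kt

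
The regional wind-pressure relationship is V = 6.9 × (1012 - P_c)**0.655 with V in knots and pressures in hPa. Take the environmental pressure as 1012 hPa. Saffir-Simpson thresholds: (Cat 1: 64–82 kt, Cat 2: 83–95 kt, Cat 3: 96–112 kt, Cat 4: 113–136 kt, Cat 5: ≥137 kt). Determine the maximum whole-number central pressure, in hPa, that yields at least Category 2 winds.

Category 2 begins at V = 83 kt.
Required ΔP = (83/6.9)^(1/0.655) = 12.029^1.527 ≈ 44.59 hPa.
P_c ≤ 1012 − 44.59 = 967.41, so the highest integer P_c is 967 hPa.

967 hPa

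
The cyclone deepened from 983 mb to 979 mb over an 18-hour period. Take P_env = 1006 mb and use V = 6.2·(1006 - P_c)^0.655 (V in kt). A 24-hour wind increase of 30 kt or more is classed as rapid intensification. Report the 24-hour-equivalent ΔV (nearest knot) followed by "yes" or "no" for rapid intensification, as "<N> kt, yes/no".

V₁: ΔP = 23, V ≈ 6.2 × 23^0.655 ≈ 48.34 kt.
V₂: ΔP = 27, V ≈ 6.2 × 27^0.655 ≈ 53.70 kt.
ΔV over 18 h = 5.36 kt → 24 h equivalent = 5.36 × 24/18 ≈ 7.15 kt.
7 kt < 30 kt ⇒ not rapid intensification.

7 kt, no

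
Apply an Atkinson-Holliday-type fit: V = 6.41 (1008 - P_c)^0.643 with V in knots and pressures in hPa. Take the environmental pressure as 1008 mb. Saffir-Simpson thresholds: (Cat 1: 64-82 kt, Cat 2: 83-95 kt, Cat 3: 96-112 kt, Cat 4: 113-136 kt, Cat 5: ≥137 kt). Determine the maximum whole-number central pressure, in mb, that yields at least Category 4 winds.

921 mb

Category 4 begins at V = 113 kt.
Required ΔP = (113/6.41)^(1/0.643) = 17.629^1.555 ≈ 86.72 mb.
P_c ≤ 1008 − 86.72 = 921.28, so the highest integer P_c is 921 mb.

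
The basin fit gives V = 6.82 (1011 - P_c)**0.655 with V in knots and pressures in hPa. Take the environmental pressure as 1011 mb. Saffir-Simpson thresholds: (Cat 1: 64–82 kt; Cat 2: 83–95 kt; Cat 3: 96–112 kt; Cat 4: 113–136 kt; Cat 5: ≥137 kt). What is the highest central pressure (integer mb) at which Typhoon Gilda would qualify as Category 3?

954 mb

Category 3 begins at V = 96 kt.
Required ΔP = (96/6.82)^(1/0.655) = 14.076^1.527 ≈ 56.68 mb.
P_c ≤ 1011 − 56.68 = 954.32, so the highest integer P_c is 954 mb.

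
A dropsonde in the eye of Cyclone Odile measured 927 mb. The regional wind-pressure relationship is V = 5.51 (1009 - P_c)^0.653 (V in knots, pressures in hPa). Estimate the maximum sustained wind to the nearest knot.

98 kt

ΔP = 1009 − 927 = 82 mb.
82^0.653 ≈ 17.771.
V ≈ 5.51 × 17.771 ≈ 97.9 kt.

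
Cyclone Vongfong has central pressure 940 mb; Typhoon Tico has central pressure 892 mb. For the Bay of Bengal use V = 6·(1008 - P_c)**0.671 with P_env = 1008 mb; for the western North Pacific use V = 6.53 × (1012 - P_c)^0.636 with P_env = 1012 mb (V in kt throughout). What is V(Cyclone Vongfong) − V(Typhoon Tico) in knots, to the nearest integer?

-35 kt

Cyclone Vongfong: ΔP = 68; V ≈ 6 × 68^0.671 ≈ 101.80 kt.
Typhoon Tico: ΔP = 120; V ≈ 6.53 × 120^0.636 ≈ 137.17 kt.
Difference ≈ 101.80 − 137.17 = -35.37 → -35 kt.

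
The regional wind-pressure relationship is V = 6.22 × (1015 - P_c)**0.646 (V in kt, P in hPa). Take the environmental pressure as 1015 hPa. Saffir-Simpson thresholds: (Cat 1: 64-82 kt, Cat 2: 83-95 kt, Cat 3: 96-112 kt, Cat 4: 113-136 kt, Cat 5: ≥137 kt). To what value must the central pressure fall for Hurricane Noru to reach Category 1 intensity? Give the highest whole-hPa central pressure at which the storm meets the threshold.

978 hPa

Category 1 begins at V = 64 kt.
Required ΔP = (64/6.22)^(1/0.646) = 10.289^1.548 ≈ 36.91 hPa.
P_c ≤ 1015 − 36.91 = 978.09, so the highest integer P_c is 978 hPa.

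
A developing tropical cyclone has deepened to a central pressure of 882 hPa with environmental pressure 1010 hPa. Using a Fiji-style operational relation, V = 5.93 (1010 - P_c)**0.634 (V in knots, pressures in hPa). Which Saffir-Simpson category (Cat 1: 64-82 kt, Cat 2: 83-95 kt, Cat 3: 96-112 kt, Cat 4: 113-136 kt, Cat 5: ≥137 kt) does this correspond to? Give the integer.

4

ΔP = 1010 − 882 = 128 hPa.
V ≈ 5.93 × 128^0.634 = 5.93 × 21.68 ≈ 129 kt.
129 kt falls in the Category 4 band.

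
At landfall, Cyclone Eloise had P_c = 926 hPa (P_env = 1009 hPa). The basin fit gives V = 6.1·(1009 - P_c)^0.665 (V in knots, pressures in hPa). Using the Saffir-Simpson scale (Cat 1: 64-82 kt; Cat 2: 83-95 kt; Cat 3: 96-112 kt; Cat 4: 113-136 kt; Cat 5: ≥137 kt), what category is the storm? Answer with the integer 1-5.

ΔP = 1009 − 926 = 83 hPa.
V ≈ 6.1 × 83^0.665 = 6.1 × 18.89 ≈ 115 kt.
115 kt falls in the Category 4 band.

4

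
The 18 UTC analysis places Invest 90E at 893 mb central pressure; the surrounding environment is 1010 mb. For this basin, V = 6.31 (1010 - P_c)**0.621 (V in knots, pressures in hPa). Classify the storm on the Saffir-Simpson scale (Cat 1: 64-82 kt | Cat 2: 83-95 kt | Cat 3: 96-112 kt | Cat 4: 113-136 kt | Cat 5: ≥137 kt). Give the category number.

4

ΔP = 1010 − 893 = 117 mb.
V ≈ 6.31 × 117^0.621 = 6.31 × 19.25 ≈ 121 kt.
121 kt falls in the Category 4 band.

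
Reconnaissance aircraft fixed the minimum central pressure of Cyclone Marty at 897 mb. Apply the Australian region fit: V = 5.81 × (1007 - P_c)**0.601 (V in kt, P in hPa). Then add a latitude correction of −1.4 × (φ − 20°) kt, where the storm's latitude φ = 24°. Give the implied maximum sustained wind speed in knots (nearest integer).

92 kt

ΔP = 1007 − 897 = 110 mb.
110^0.601 ≈ 16.861.
V ≈ 5.81 × 16.861 ≈ 98.0 kt.
Latitude correction: −1.4 × (24 − 20) = -5.6 kt.
Corrected V ≈ 92.4 kt → 92 kt.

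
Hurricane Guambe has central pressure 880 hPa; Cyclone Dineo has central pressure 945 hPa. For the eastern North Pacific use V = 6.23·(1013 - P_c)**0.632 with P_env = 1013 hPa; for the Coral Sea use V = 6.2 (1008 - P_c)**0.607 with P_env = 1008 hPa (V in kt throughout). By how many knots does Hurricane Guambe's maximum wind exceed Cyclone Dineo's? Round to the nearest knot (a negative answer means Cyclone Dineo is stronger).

Hurricane Guambe: ΔP = 133; V ≈ 6.23 × 133^0.632 ≈ 137.01 kt.
Cyclone Dineo: ΔP = 63; V ≈ 6.2 × 63^0.607 ≈ 76.66 kt.
Difference ≈ 137.01 − 76.66 = 60.35 → 60 kt.

60 kt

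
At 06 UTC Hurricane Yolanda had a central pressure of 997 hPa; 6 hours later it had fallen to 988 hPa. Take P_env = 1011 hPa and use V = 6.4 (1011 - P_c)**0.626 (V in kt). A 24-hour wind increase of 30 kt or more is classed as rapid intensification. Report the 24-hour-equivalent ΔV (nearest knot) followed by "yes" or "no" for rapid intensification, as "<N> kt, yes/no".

49 kt, yes

V₁: ΔP = 14, V ≈ 6.4 × 14^0.626 ≈ 33.39 kt.
V₂: ΔP = 23, V ≈ 6.4 × 23^0.626 ≈ 45.56 kt.
ΔV over 6 h = 12.17 kt → 24 h equivalent = 12.17 × 24/6 ≈ 48.68 kt.
49 kt ≥ 30 kt ⇒ rapid intensification.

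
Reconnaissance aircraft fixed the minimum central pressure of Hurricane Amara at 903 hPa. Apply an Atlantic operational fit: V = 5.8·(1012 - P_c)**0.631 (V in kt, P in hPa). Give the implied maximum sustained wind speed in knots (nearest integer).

ΔP = 1012 − 903 = 109 hPa.
109^0.631 ≈ 19.303.
V ≈ 5.8 × 19.303 ≈ 112.0 kt.

112 kt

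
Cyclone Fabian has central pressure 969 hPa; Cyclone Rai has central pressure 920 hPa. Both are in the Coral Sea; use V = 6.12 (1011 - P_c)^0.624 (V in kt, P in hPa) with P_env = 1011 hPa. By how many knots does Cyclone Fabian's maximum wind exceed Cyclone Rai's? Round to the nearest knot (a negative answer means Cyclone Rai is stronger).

Cyclone Fabian: ΔP = 42; V ≈ 6.12 × 42^0.624 ≈ 63.05 kt.
Cyclone Rai: ΔP = 91; V ≈ 6.12 × 91^0.624 ≈ 102.14 kt.
Difference ≈ 63.05 − 102.14 = -39.09 → -39 kt.

-39 kt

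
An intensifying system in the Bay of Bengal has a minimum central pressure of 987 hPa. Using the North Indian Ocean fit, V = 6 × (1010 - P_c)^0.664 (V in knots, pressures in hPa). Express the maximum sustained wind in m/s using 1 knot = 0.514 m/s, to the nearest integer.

ΔP = 1010 − 987 = 23 hPa.
V ≈ 6 × 23^0.664 = 6 × 8.020 ≈ 48.121 kt.
48.121 × 0.514 ≈ 24.73 m/s → 25 m/s.

25 m/s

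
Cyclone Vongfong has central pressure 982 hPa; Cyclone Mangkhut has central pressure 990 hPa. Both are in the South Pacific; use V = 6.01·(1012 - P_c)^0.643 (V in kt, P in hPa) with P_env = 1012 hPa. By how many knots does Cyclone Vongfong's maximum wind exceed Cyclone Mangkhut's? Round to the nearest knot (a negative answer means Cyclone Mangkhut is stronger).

10 kt

Cyclone Vongfong: ΔP = 30; V ≈ 6.01 × 30^0.643 ≈ 53.54 kt.
Cyclone Mangkhut: ΔP = 22; V ≈ 6.01 × 22^0.643 ≈ 43.86 kt.
Difference ≈ 53.54 − 43.86 = 9.68 → 10 kt.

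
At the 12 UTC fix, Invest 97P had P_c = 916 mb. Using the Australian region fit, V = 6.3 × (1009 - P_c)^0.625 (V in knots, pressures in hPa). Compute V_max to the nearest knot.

107 kt

ΔP = 1009 − 916 = 93 mb.
93^0.625 ≈ 16.994.
V ≈ 6.3 × 16.994 ≈ 107.1 kt.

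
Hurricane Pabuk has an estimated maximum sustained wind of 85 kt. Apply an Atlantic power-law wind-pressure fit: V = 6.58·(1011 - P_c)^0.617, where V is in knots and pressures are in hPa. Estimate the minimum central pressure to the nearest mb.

948 mb

ΔP = (V / 6.58)^(1/0.617) = (85/6.58)^1.621.
85/6.58 = 12.918; 12.918^1.621 ≈ 63.24 mb.
P_c = 1011 − 63.24 = 947.76 ≈ 948 mb.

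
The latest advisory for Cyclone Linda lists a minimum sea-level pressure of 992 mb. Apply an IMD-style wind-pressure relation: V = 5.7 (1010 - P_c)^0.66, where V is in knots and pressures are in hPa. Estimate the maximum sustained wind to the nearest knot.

38 kt

ΔP = 1010 − 992 = 18 mb.
18^0.66 ≈ 6.737.
V ≈ 5.7 × 6.737 ≈ 38.4 kt.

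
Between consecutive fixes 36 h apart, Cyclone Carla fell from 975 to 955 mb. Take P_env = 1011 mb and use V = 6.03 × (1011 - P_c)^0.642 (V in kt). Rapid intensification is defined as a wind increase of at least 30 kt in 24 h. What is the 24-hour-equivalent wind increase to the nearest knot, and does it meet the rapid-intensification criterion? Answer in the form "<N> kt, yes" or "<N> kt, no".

13 kt, no

V₁: ΔP = 36, V ≈ 6.03 × 36^0.642 ≈ 60.18 kt.
V₂: ΔP = 56, V ≈ 6.03 × 56^0.642 ≈ 79.92 kt.
ΔV over 36 h = 19.74 kt → 24 h equivalent = 19.74 × 24/36 ≈ 13.16 kt.
13 kt < 30 kt ⇒ not rapid intensification.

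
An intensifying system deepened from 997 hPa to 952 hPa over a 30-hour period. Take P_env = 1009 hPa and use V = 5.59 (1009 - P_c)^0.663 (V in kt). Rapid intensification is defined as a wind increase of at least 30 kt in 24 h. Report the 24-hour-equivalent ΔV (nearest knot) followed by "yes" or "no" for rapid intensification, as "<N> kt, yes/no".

42 kt, yes

V₁: ΔP = 12, V ≈ 5.59 × 12^0.663 ≈ 29.03 kt.
V₂: ΔP = 57, V ≈ 5.59 × 57^0.663 ≈ 81.57 kt.
ΔV over 30 h = 52.54 kt → 24 h equivalent = 52.54 × 24/30 ≈ 42.03 kt.
42 kt ≥ 30 kt ⇒ rapid intensification.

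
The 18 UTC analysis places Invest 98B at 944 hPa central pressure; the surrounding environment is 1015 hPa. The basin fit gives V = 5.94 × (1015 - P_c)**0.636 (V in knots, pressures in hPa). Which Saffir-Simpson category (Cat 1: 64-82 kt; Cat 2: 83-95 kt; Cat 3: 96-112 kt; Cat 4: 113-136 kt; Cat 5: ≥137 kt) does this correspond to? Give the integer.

2

ΔP = 1015 − 944 = 71 hPa.
V ≈ 5.94 × 71^0.636 = 5.94 × 15.05 ≈ 89 kt.
89 kt falls in the Category 2 band.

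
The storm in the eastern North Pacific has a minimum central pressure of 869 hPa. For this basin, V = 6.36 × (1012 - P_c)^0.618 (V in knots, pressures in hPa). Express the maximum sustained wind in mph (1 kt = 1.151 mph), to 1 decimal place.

157.2 mph

ΔP = 1012 − 869 = 143 hPa.
V ≈ 6.36 × 143^0.618 = 6.36 × 21.478 ≈ 136.601 kt.
136.601 × 1.151 ≈ 157.23 mph → 157.2 mph.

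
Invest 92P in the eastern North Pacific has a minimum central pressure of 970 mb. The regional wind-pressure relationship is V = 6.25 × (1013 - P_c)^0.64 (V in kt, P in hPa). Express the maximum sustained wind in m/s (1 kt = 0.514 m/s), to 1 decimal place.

ΔP = 1013 − 970 = 43 mb.
V ≈ 6.25 × 43^0.64 = 6.25 × 11.102 ≈ 69.390 kt.
69.390 × 0.514 ≈ 35.67 m/s → 35.7 m/s.

35.7 m/s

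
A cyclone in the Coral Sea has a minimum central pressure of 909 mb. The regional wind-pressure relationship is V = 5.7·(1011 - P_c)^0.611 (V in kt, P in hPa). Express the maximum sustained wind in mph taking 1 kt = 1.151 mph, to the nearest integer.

ΔP = 1011 − 909 = 102 mb.
V ≈ 5.7 × 102^0.611 = 5.7 × 16.875 ≈ 96.190 kt.
96.190 × 1.151 ≈ 110.71 mph → 111 mph.

111 mph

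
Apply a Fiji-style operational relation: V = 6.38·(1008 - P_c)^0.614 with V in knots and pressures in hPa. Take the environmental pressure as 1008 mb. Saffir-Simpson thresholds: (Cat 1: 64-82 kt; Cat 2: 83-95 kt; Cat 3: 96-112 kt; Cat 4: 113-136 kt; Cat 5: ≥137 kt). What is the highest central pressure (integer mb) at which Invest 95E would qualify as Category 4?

900 mb

Category 4 begins at V = 113 kt.
Required ΔP = (113/6.38)^(1/0.614) = 17.712^1.629 ≈ 107.89 mb.
P_c ≤ 1008 − 107.89 = 900.11, so the highest integer P_c is 900 mb.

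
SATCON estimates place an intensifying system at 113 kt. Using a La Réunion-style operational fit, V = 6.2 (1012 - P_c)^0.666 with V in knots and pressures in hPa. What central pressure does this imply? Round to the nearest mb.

934 mb

ΔP = (V / 6.2)^(1/0.666) = (113/6.2)^1.502.
113/6.2 = 18.226; 18.226^1.502 ≈ 78.15 mb.
P_c = 1012 − 78.15 = 933.85 ≈ 934 mb.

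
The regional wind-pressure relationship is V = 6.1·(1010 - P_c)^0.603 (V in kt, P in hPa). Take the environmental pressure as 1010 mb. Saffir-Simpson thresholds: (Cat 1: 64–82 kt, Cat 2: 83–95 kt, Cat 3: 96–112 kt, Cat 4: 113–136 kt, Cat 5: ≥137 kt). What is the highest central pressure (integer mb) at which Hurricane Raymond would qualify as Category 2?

Category 2 begins at V = 83 kt.
Required ΔP = (83/6.1)^(1/0.603) = 13.607^1.658 ≈ 75.89 mb.
P_c ≤ 1010 − 75.89 = 934.11, so the highest integer P_c is 934 mb.

934 mb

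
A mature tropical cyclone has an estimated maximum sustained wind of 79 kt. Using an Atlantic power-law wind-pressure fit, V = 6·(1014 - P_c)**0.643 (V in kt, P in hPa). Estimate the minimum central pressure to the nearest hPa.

ΔP = (V / 6)^(1/0.643) = (79/6)^1.555.
79/6 = 13.167; 13.167^1.555 ≈ 55.08 hPa.
P_c = 1014 − 55.08 = 958.92 ≈ 959 hPa.

959 hPa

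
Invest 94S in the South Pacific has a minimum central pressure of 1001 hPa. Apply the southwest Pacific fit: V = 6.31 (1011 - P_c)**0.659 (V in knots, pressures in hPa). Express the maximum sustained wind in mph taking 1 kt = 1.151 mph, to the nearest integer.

33 mph

ΔP = 1011 − 1001 = 10 hPa.
V ≈ 6.31 × 10^0.659 = 6.31 × 4.560 ≈ 28.776 kt.
28.776 × 1.151 ≈ 33.12 mph → 33 mph.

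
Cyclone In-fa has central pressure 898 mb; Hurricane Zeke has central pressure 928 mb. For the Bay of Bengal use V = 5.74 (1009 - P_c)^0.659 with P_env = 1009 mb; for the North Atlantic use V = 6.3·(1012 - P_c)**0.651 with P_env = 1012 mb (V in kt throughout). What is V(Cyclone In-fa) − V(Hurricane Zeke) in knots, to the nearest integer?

Cyclone In-fa: ΔP = 111; V ≈ 5.74 × 111^0.659 ≈ 127.87 kt.
Hurricane Zeke: ΔP = 84; V ≈ 6.3 × 84^0.651 ≈ 112.73 kt.
Difference ≈ 127.87 − 112.73 = 15.14 → 15 kt.

15 kt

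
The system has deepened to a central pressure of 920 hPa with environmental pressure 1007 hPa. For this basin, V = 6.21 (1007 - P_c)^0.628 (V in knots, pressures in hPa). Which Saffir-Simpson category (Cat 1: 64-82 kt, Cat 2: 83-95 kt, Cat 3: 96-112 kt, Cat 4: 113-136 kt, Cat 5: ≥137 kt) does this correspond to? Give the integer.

3

ΔP = 1007 − 920 = 87 hPa.
V ≈ 6.21 × 87^0.628 = 6.21 × 16.52 ≈ 103 kt.
103 kt falls in the Category 3 band.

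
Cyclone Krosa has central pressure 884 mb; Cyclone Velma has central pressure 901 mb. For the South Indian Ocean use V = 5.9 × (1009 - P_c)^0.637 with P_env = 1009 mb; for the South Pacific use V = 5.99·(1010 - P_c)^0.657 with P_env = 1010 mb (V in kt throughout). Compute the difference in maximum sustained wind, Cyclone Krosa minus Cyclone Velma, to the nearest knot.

-3 kt

Cyclone Krosa: ΔP = 125; V ≈ 5.9 × 125^0.637 ≈ 127.82 kt.
Cyclone Velma: ΔP = 109; V ≈ 5.99 × 109^0.657 ≈ 130.62 kt.
Difference ≈ 127.82 − 130.62 = -2.80 → -3 kt.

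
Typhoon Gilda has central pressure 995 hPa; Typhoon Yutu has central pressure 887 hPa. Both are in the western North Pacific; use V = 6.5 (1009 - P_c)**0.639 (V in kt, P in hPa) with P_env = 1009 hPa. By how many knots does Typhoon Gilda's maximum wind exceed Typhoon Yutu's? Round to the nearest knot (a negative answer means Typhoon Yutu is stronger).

-105 kt

Typhoon Gilda: ΔP = 14; V ≈ 6.5 × 14^0.639 ≈ 35.10 kt.
Typhoon Yutu: ΔP = 122; V ≈ 6.5 × 122^0.639 ≈ 139.99 kt.
Difference ≈ 35.10 − 139.99 = -104.89 → -105 kt.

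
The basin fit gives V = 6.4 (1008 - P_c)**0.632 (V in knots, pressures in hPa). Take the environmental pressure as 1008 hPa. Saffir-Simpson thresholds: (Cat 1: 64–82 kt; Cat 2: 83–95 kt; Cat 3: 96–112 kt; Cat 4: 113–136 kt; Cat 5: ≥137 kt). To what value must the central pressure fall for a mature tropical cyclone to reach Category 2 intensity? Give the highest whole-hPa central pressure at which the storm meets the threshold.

Category 2 begins at V = 83 kt.
Required ΔP = (83/6.4)^(1/0.632) = 12.969^1.582 ≈ 57.67 hPa.
P_c ≤ 1008 − 57.67 = 950.33, so the highest integer P_c is 950 hPa.

950 hPa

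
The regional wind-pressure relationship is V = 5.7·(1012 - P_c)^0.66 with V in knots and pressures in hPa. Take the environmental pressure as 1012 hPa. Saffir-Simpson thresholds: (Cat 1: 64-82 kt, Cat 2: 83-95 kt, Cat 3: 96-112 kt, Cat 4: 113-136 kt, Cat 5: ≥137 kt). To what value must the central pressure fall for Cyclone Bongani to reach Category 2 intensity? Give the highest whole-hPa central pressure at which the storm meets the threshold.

Category 2 begins at V = 83 kt.
Required ΔP = (83/5.7)^(1/0.66) = 14.561^1.515 ≈ 57.87 hPa.
P_c ≤ 1012 − 57.87 = 954.13, so the highest integer P_c is 954 hPa.

954 hPa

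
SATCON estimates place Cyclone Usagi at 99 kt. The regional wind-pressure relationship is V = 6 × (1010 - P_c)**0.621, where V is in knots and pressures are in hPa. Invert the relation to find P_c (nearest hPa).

ΔP = (V / 6)^(1/0.621) = (99/6)^1.610.
99/6 = 16.500; 16.500^1.610 ≈ 91.31 hPa.
P_c = 1010 − 91.31 = 918.69 ≈ 919 hPa.

919 hPa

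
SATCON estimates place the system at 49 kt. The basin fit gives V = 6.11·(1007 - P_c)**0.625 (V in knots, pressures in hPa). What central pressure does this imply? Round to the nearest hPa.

979 hPa

ΔP = (V / 6.11)^(1/0.625) = (49/6.11)^1.600.
49/6.11 = 8.020; 8.020^1.600 ≈ 27.97 hPa.
P_c = 1007 − 27.97 = 979.03 ≈ 979 hPa.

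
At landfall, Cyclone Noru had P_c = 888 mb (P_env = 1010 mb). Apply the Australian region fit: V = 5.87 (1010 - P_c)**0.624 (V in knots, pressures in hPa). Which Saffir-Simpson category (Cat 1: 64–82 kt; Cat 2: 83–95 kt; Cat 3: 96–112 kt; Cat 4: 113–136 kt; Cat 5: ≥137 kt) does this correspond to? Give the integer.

ΔP = 1010 − 888 = 122 mb.
V ≈ 5.87 × 122^0.624 = 5.87 × 20.04 ≈ 118 kt.
118 kt falls in the Category 4 band.

4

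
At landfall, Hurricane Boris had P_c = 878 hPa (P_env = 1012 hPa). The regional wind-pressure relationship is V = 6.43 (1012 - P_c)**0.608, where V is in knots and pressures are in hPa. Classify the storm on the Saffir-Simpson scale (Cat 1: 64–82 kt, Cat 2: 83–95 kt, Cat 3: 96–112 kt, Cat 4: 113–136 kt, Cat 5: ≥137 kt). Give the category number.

4

ΔP = 1012 − 878 = 134 hPa.
V ≈ 6.43 × 134^0.608 = 6.43 × 19.65 ≈ 126 kt.
126 kt falls in the Category 4 band.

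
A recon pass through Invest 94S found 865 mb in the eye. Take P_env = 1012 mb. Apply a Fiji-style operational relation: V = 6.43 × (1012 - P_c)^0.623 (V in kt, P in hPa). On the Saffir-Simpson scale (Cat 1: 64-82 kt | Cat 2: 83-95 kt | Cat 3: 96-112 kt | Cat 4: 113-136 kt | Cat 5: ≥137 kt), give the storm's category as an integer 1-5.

ΔP = 1012 − 865 = 147 mb.
V ≈ 6.43 × 147^0.623 = 6.43 × 22.40 ≈ 144 kt.
144 kt falls in the Category 5 band.

5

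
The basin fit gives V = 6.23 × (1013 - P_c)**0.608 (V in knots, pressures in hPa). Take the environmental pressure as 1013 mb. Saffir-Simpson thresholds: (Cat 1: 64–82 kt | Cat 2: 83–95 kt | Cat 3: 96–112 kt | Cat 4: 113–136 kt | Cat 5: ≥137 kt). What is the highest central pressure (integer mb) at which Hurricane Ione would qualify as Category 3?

923 mb

Category 3 begins at V = 96 kt.
Required ΔP = (96/6.23)^(1/0.608) = 15.409^1.645 ≈ 89.87 mb.
P_c ≤ 1013 − 89.87 = 923.13, so the highest integer P_c is 923 mb.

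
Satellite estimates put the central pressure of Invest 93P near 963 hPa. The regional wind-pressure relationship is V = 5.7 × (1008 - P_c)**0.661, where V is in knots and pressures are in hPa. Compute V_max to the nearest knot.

71 kt

ΔP = 1008 − 963 = 45 hPa.
45^0.661 ≈ 12.382.
V ≈ 5.7 × 12.382 ≈ 70.6 kt.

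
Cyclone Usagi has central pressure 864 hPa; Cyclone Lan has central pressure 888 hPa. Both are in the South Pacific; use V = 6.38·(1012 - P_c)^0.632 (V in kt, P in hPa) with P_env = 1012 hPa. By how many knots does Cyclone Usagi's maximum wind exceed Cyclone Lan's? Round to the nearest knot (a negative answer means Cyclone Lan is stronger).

16 kt

Cyclone Usagi: ΔP = 148; V ≈ 6.38 × 148^0.632 ≈ 150.12 kt.
Cyclone Lan: ΔP = 124; V ≈ 6.38 × 124^0.632 ≈ 134.23 kt.
Difference ≈ 150.12 − 134.23 = 15.89 → 16 kt.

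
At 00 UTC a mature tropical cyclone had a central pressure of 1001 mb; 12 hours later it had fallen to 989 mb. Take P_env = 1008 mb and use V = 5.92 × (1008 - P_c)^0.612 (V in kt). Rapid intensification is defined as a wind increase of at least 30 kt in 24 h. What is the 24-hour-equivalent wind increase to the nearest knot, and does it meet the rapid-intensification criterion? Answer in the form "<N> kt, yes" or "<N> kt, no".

V₁: ΔP = 7, V ≈ 5.92 × 7^0.612 ≈ 19.48 kt.
V₂: ΔP = 19, V ≈ 5.92 × 19^0.612 ≈ 35.89 kt.
ΔV over 12 h = 16.41 kt → 24 h equivalent = 16.41 × 24/12 ≈ 32.82 kt.
33 kt ≥ 30 kt ⇒ rapid intensification.

33 kt, yes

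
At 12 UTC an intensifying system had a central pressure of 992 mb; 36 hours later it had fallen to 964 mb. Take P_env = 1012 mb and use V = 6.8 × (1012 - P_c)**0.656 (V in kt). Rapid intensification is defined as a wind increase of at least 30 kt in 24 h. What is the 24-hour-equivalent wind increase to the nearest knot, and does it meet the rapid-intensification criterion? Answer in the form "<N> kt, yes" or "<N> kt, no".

25 kt, no

V₁: ΔP = 20, V ≈ 6.8 × 20^0.656 ≈ 48.53 kt.
V₂: ΔP = 48, V ≈ 6.8 × 48^0.656 ≈ 86.18 kt.
ΔV over 36 h = 37.65 kt → 24 h equivalent = 37.65 × 24/36 ≈ 25.10 kt.
25 kt < 30 kt ⇒ not rapid intensification.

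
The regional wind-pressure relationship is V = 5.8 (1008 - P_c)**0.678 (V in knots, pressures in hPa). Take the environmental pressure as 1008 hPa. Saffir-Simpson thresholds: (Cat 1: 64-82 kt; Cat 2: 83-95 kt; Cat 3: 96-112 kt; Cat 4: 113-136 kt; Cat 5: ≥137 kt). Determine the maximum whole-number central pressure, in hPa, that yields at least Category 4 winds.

Category 4 begins at V = 113 kt.
Required ΔP = (113/5.8)^(1/0.678) = 19.483^1.475 ≈ 79.83 hPa.
P_c ≤ 1008 − 79.83 = 928.17, so the highest integer P_c is 928 hPa.

928 hPa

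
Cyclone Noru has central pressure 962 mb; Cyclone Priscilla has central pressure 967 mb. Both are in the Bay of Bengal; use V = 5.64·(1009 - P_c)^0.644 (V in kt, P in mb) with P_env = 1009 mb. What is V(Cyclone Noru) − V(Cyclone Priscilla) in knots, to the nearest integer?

5 kt

Cyclone Noru: ΔP = 47; V ≈ 5.64 × 47^0.644 ≈ 67.31 kt.
Cyclone Priscilla: ΔP = 42; V ≈ 5.64 × 42^0.644 ≈ 62.61 kt.
Difference ≈ 67.31 − 62.61 = 4.70 → 5 kt.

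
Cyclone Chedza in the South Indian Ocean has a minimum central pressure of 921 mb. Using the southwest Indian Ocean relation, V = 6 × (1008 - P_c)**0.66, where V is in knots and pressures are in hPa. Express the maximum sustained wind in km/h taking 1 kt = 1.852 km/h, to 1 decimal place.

211.8 km/h

ΔP = 1008 − 921 = 87 mb.
V ≈ 6 × 87^0.66 = 6 × 19.058 ≈ 114.349 kt.
114.349 × 1.852 ≈ 211.78 km/h → 211.8 km/h.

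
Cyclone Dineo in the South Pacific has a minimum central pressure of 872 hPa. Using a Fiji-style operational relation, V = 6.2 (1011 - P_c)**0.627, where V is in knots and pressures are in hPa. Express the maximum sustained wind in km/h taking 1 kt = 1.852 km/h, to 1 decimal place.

253.3 km/h

ΔP = 1011 − 872 = 139 hPa.
V ≈ 6.2 × 139^0.627 = 6.2 × 22.063 ≈ 136.792 kt.
136.792 × 1.852 ≈ 253.34 km/h → 253.3 km/h.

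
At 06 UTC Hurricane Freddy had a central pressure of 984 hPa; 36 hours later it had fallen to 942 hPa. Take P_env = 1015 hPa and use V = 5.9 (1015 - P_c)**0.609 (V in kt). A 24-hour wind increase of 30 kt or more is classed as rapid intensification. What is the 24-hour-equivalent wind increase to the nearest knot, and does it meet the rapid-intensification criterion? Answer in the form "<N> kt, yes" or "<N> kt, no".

22 kt, no

V₁: ΔP = 31, V ≈ 5.9 × 31^0.609 ≈ 47.76 kt.
V₂: ΔP = 73, V ≈ 5.9 × 73^0.609 ≈ 80.47 kt.
ΔV over 36 h = 32.71 kt → 24 h equivalent = 32.71 × 24/36 ≈ 21.81 kt.
22 kt < 30 kt ⇒ not rapid intensification.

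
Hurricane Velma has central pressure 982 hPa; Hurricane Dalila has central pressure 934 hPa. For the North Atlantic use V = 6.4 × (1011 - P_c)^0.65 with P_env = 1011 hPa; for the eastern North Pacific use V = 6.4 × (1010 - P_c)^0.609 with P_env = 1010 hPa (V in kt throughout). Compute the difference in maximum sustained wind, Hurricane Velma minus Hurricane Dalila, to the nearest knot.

-32 kt

Hurricane Velma: ΔP = 29; V ≈ 6.4 × 29^0.65 ≈ 57.11 kt.
Hurricane Dalila: ΔP = 76; V ≈ 6.4 × 76^0.609 ≈ 89.45 kt.
Difference ≈ 57.11 − 89.45 = -32.34 → -32 kt.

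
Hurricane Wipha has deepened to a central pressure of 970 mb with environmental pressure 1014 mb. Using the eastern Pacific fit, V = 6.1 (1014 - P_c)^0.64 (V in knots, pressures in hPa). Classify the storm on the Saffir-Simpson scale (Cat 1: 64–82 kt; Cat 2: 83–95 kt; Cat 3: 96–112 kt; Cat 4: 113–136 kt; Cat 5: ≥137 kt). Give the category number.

1

ΔP = 1014 − 970 = 44 mb.
V ≈ 6.1 × 44^0.64 = 6.1 × 11.27 ≈ 69 kt.
69 kt falls in the Category 1 band.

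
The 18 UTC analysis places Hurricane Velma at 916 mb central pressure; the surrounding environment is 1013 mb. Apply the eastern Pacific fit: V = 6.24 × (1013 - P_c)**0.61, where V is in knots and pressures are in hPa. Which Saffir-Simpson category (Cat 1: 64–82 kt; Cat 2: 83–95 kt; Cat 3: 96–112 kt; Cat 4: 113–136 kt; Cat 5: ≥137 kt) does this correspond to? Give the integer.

ΔP = 1013 − 916 = 97 mb.
V ≈ 6.24 × 97^0.61 = 6.24 × 16.29 ≈ 102 kt.
102 kt falls in the Category 3 band.

3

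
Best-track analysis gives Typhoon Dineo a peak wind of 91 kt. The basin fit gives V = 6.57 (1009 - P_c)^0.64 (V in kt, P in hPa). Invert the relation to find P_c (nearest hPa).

ΔP = (V / 6.57)^(1/0.64) = (91/6.57)^1.562.
91/6.57 = 13.851; 13.851^1.562 ≈ 60.75 hPa.
P_c = 1009 − 60.75 = 948.25 ≈ 948 hPa.

948 hPa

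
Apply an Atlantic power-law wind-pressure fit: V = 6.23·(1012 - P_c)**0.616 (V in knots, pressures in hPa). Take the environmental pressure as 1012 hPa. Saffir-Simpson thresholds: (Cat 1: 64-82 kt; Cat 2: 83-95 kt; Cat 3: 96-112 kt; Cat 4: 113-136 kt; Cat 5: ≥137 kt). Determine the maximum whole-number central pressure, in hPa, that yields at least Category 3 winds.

Category 3 begins at V = 96 kt.
Required ΔP = (96/6.23)^(1/0.616) = 15.409^1.623 ≈ 84.77 hPa.
P_c ≤ 1012 − 84.77 = 927.23, so the highest integer P_c is 927 hPa.

927 hPa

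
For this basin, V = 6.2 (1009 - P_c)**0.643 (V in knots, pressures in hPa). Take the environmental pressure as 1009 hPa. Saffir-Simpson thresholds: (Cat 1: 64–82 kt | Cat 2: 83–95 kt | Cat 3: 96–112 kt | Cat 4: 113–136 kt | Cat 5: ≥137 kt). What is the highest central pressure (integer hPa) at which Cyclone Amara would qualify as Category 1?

971 hPa

Category 1 begins at V = 64 kt.
Required ΔP = (64/6.2)^(1/0.643) = 10.323^1.555 ≈ 37.73 hPa.
P_c ≤ 1009 − 37.73 = 971.27, so the highest integer P_c is 971 hPa.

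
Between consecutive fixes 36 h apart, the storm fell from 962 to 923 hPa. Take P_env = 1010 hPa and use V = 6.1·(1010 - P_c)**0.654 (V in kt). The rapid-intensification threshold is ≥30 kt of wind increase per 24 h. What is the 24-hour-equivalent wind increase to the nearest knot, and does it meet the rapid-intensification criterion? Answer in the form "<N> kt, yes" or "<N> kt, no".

24 kt, no

V₁: ΔP = 48, V ≈ 6.1 × 48^0.654 ≈ 76.71 kt.
V₂: ΔP = 87, V ≈ 6.1 × 87^0.654 ≈ 113.18 kt.
ΔV over 36 h = 36.47 kt → 24 h equivalent = 36.47 × 24/36 ≈ 24.31 kt.
24 kt < 30 kt ⇒ not rapid intensification.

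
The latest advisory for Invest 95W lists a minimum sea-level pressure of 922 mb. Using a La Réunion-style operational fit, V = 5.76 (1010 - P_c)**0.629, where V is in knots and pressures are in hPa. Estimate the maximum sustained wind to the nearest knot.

ΔP = 1010 − 922 = 88 mb.
88^0.629 ≈ 16.714.
V ≈ 5.76 × 16.714 ≈ 96.3 kt.

96 kt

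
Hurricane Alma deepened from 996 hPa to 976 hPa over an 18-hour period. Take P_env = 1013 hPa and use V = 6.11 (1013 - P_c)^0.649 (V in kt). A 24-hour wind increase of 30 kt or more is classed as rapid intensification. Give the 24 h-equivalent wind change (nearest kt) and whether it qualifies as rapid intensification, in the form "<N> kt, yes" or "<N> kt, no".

V₁: ΔP = 17, V ≈ 6.11 × 17^0.649 ≈ 38.42 kt.
V₂: ΔP = 37, V ≈ 6.11 × 37^0.649 ≈ 63.65 kt.
ΔV over 18 h = 25.23 kt → 24 h equivalent = 25.23 × 24/18 ≈ 33.64 kt.
34 kt ≥ 30 kt ⇒ rapid intensification.

34 kt, yes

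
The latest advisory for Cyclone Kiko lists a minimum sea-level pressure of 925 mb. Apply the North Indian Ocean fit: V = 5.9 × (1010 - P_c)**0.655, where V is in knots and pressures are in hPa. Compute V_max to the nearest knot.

ΔP = 1010 − 925 = 85 mb.
85^0.655 ≈ 18.356.
V ≈ 5.9 × 18.356 ≈ 108.3 kt.

108 kt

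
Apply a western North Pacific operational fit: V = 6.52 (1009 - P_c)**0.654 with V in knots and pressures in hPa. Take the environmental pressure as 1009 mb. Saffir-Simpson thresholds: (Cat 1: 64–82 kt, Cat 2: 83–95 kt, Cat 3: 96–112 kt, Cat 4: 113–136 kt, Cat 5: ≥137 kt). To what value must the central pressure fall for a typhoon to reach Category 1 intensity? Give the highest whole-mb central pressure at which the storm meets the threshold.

976 mb

Category 1 begins at V = 64 kt.
Required ΔP = (64/6.52)^(1/0.654) = 9.816^1.529 ≈ 32.86 mb.
P_c ≤ 1009 − 32.86 = 976.14, so the highest integer P_c is 976 mb.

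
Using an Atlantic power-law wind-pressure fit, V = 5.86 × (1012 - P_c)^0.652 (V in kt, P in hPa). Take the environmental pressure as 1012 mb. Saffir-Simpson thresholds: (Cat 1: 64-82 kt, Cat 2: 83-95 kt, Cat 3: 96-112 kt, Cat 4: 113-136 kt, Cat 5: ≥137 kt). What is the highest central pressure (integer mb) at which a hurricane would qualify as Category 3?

Category 3 begins at V = 96 kt.
Required ΔP = (96/5.86)^(1/0.652) = 16.382^1.534 ≈ 72.87 mb.
P_c ≤ 1012 − 72.87 = 939.13, so the highest integer P_c is 939 mb.

939 mb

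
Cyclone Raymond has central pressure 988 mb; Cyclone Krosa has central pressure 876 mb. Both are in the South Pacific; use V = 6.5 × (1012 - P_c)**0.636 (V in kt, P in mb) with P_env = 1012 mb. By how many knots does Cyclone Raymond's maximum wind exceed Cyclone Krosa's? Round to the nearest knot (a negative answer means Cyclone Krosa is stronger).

-99 kt

Cyclone Raymond: ΔP = 24; V ≈ 6.5 × 24^0.636 ≈ 49.06 kt.
Cyclone Krosa: ΔP = 136; V ≈ 6.5 × 136^0.636 ≈ 147.86 kt.
Difference ≈ 49.06 − 147.86 = -98.80 → -99 kt.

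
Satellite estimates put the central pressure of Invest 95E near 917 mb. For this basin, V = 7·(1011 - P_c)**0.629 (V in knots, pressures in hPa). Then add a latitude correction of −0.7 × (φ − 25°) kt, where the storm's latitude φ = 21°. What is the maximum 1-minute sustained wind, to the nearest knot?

ΔP = 1011 − 917 = 94 mb.
94^0.629 ≈ 17.422.
V ≈ 7 × 17.422 ≈ 122.0 kt.
Latitude correction: −0.7 × (21 − 25) = 2.8 kt.
Corrected V ≈ 124.8 kt → 125 kt.

125 kt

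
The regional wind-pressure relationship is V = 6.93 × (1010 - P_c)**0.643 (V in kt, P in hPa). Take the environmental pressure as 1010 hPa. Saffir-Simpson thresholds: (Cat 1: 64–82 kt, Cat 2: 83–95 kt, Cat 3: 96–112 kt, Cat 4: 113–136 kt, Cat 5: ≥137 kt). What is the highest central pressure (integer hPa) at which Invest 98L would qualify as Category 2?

Category 2 begins at V = 83 kt.
Required ΔP = (83/6.93)^(1/0.643) = 11.977^1.555 ≈ 47.54 hPa.
P_c ≤ 1010 − 47.54 = 962.46, so the highest integer P_c is 962 hPa.

962 hPa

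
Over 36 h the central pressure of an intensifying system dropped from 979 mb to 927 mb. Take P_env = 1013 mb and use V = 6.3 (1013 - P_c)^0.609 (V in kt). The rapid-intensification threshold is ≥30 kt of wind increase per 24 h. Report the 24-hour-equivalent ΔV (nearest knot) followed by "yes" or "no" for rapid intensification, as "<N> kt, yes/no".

V₁: ΔP = 34, V ≈ 6.3 × 34^0.609 ≈ 53.95 kt.
V₂: ΔP = 86, V ≈ 6.3 × 86^0.609 ≈ 94.94 kt.
ΔV over 36 h = 40.99 kt → 24 h equivalent = 40.99 × 24/36 ≈ 27.33 kt.
27 kt < 30 kt ⇒ not rapid intensification.

27 kt, no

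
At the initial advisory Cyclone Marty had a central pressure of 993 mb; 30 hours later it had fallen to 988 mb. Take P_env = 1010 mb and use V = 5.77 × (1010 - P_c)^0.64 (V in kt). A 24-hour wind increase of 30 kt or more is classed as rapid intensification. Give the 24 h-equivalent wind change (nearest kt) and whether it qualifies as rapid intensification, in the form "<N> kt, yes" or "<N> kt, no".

5 kt, no

V₁: ΔP = 17, V ≈ 5.77 × 17^0.64 ≈ 35.37 kt.
V₂: ΔP = 22, V ≈ 5.77 × 22^0.64 ≈ 41.72 kt.
ΔV over 30 h = 6.35 kt → 24 h equivalent = 6.35 × 24/30 ≈ 5.08 kt.
5 kt < 30 kt ⇒ not rapid intensification.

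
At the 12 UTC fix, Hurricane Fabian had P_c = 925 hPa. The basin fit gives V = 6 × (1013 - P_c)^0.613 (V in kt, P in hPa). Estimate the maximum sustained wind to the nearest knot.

ΔP = 1013 − 925 = 88 hPa.
88^0.613 ≈ 15.559.
V ≈ 6 × 15.559 ≈ 93.4 kt.

93 kt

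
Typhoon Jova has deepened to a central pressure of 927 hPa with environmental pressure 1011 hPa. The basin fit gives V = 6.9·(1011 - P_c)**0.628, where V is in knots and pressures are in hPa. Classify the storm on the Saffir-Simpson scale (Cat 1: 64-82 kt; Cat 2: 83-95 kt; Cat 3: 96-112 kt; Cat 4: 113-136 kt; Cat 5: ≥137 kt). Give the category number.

3

ΔP = 1011 − 927 = 84 hPa.
V ≈ 6.9 × 84^0.628 = 6.9 × 16.16 ≈ 112 kt.
112 kt falls in the Category 3 band.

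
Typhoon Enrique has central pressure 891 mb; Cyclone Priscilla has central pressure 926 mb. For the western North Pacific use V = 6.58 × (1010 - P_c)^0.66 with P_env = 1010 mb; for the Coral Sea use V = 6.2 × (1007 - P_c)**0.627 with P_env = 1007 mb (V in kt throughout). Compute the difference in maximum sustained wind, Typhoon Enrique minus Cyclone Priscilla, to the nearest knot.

57 kt

Typhoon Enrique: ΔP = 119; V ≈ 6.58 × 119^0.66 ≈ 154.20 kt.
Cyclone Priscilla: ΔP = 81; V ≈ 6.2 × 81^0.627 ≈ 97.50 kt.
Difference ≈ 154.20 − 97.50 = 56.70 → 57 kt.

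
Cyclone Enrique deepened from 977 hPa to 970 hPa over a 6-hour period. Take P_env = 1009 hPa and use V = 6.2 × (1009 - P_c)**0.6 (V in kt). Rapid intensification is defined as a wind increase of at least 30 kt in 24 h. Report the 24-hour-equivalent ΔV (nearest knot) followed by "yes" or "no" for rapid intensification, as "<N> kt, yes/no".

V₁: ΔP = 32, V ≈ 6.2 × 32^0.6 ≈ 49.60 kt.
V₂: ΔP = 39, V ≈ 6.2 × 39^0.6 ≈ 55.85 kt.
ΔV over 6 h = 6.25 kt → 24 h equivalent = 6.25 × 24/6 ≈ 25.00 kt.
25 kt < 30 kt ⇒ not rapid intensification.

25 kt, no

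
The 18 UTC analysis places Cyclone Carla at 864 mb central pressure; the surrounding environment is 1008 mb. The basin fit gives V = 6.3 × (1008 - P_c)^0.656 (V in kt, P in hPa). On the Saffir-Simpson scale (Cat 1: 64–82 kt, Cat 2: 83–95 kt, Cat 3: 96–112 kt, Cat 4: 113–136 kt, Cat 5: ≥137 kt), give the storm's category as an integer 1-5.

5

ΔP = 1008 − 864 = 144 mb.
V ≈ 6.3 × 144^0.656 = 6.3 × 26.05 ≈ 164 kt.
164 kt falls in the Category 5 band.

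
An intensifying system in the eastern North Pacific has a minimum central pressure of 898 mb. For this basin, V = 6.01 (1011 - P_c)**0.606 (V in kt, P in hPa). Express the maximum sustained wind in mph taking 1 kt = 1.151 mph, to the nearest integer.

ΔP = 1011 − 898 = 113 mb.
V ≈ 6.01 × 113^0.606 = 6.01 × 17.545 ≈ 105.448 kt.
105.448 × 1.151 ≈ 121.37 mph → 121 mph.

121 mph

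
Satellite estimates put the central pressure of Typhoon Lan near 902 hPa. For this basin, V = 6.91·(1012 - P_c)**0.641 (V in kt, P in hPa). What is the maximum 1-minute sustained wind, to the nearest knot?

ΔP = 1012 − 902 = 110 hPa.
110^0.641 ≈ 20.349.
V ≈ 6.91 × 20.349 ≈ 140.6 kt.

141 kt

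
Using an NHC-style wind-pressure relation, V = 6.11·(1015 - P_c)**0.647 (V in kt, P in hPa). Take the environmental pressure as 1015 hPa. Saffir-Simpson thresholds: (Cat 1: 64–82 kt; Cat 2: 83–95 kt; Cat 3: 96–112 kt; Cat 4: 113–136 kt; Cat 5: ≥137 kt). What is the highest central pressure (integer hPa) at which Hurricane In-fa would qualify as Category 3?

944 hPa

Category 3 begins at V = 96 kt.
Required ΔP = (96/6.11)^(1/0.647) = 15.712^1.546 ≈ 70.61 hPa.
P_c ≤ 1015 − 70.61 = 944.39, so the highest integer P_c is 944 hPa.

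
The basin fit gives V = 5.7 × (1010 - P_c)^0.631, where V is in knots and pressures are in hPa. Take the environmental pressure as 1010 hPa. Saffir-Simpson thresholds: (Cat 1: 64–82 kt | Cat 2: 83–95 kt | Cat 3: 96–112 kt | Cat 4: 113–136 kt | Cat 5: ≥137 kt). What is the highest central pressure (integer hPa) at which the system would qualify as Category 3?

922 hPa

Category 3 begins at V = 96 kt.
Required ΔP = (96/5.7)^(1/0.631) = 16.842^1.585 ≈ 87.82 hPa.
P_c ≤ 1010 − 87.82 = 922.18, so the highest integer P_c is 922 hPa.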